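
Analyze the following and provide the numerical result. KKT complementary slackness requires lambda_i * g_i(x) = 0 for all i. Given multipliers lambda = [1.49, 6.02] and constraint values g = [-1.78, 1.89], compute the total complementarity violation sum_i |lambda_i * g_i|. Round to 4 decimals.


KKT complementary slackness check:
lambda_1 * g_1 = 1.49 * -1.78 = -2.6522
lambda_2 * g_2 = 6.02 * 1.89 = 11.3778
Total violation = 2.6522 + 11.3778 = 14.03


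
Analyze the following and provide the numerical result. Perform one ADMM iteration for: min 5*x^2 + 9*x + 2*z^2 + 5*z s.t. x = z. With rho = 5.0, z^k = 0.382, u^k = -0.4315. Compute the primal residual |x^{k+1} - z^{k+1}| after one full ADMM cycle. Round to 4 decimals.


ADMM iteration with rho = 5.0, z^k = 0.382, u^k = -0.4315
Step 1: x-update.
Minimize 5*x^2 + 9*x + (5.0/2)*(x - 0.382 - 0.4315)^2
FOC: (2*5 + 5.0)*x = -9 + 5.0*(0.382 + 0.4315)
x^{k+1} = -0.3288
Step 2: z-update.
Minimize 2*z^2 + 5*z + (5.0/2)*(-0.3288 - z - 0.4315)^2
FOC: (2*2 + 5.0)*z = -5 + 5.0*(-0.3288 - 0.4315)
z^{k+1} = -0.978
Step 3: u-update.
u^{k+1} = -0.4315 - 0.3288 + 0.978 = 0.2176
Step 4: Primal residual = |-0.3288 + 0.978| = 0.6491


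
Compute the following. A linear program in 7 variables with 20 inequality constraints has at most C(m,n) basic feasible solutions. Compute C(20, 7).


Each vertex corresponds to some choice of n active constraints out of m, so the number of vertices is at most C(m, n) = m! / (n!(m-n)!).
m = 20, n = 7
Numerator: 20 * 19 * 18 * 17 * 16 * 15 * 14
Denominator: 7! = 5040
C(20, 7) = 77520


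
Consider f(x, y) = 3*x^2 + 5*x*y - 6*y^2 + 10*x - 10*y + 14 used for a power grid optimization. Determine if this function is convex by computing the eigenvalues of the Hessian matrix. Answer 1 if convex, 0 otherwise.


The Hessian of f(x,y) = 3*x^2 + 5*x*y - 6*y^2 + 10*x - 10*y + 14 is:
H = [[6, 5], [5, -12]]
Trace = 6 - 12 = -6
Determinant = 6*-12 - (5)^2 = -97
Discriminant = (-6)^2 - 4*-97 = 424.0
Eigenvalues: lambda_1 = -13.2956, lambda_2 = 7.2956
The function is not convex.

0


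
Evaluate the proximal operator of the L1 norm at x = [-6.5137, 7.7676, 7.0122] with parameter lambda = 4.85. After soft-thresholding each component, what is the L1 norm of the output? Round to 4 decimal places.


Soft-thresholding with lambda = 4.85:
prox(-6.5137) = sign(-6.5137)*max(|-6.5137| - 4.85, 0) = -1.6637
prox(7.7676) = sign(7.7676)*max(|7.7676| - 4.85, 0) = 2.9176
prox(7.0122) = sign(7.0122)*max(|7.0122| - 4.85, 0) = 2.1622
prox(x) = [-1.6637, 2.9176, 2.1622]
||prox(x)||_1 = 1.6637 + 2.9176 + 2.1622 = 6.7435


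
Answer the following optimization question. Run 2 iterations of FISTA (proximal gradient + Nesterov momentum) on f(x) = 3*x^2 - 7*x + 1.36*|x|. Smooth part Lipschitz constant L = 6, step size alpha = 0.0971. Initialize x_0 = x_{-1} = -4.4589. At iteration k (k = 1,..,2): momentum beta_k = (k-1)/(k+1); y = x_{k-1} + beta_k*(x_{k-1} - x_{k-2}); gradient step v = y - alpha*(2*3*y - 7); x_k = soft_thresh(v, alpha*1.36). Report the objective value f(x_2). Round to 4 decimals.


FISTA on f(x) = 3*x^2 - 7*x + 1.36*|x|
L = 6, alpha = 0.0971
Iteration 1: beta = 0.0, y = -4.4589 + 0.0*(-4.4589 + 4.4589) = -4.4589
  grad(y) = -33.7534, v = y - alpha*grad = -1.1814
  prox(v) = soft_thresh(-1.1814, 0.1321) = -1.0494
Iteration 2: beta = 0.3333, y = -1.0494 + 0.3333*(-1.0494 + 4.4589) = 0.0871
  grad(y) = -6.4773, v = y - alpha*grad = 0.7161
  prox(v) = soft_thresh(0.7161, 0.1321) = 0.584
f(x_2) = 3*0.584^2 - 7*0.584 + 1.36*|0.584| = -2.2706


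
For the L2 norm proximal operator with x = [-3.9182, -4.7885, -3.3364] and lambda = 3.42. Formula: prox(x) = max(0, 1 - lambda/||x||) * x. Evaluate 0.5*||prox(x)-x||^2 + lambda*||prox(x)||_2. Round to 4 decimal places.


Step 1: Compute ||x||.
||x|| = 7.0295
Step 2: Compute scaling factor.
scale = max(0, 1 - 3.42/7.0295) = 0.5135
Step 3: prox(x) = [-2.0119, -2.4588, -1.7132]
||prox(x)|| = 3.6095
Step 4: Proximal objective.
0.5*||prox-x||^2 = 5.8482
lambda*||prox|| = 12.3445
Total = 18.1926


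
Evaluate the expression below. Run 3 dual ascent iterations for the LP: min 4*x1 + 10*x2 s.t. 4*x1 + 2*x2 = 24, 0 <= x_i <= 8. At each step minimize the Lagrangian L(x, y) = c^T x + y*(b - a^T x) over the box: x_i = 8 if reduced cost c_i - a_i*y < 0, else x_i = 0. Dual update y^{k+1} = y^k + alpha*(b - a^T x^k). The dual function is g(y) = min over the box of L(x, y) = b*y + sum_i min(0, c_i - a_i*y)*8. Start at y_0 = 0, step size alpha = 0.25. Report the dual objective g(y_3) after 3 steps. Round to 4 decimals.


Dual ascent for LP: min 4*x1 + 10*x2, 4*x1 + 2*x2 = 24, 0 <= x_i <= 8
Step 1: y^k = 0.0, reduced costs: (4.0, 10.0)
  x^k = (0.0, 0.0), subgradient = b - a^T x = 24.0
  y^{k+1} = 0.0 + 0.25*24.0 = 6.0
Step 2: y^k = 6.0, reduced costs: (-20.0, -2.0)
  x^k = (8.0, 8.0), subgradient = b - a^T x = -24.0
  y^{k+1} = 6.0 + 0.25*-24.0 = 0.0
Step 3: y^k = 0.0, reduced costs: (4.0, 10.0)
  x^k = (0.0, 0.0), subgradient = b - a^T x = 24.0
  y^{k+1} = 0.0 + 0.25*24.0 = 6.0
Dual objective at y_3 = 6.0: reduced costs (-20.0, -2.0), box minimizer x = (8.0, 8.0)
g(y_3) = b*y + (c1 - a1*y)*x1 + (c2 - a2*y)*x2 = 24*6.0 + (-20.0)*8.0 + (-2.0)*8.0 = 144.0 - 160.0 - 16.0 = -32.0


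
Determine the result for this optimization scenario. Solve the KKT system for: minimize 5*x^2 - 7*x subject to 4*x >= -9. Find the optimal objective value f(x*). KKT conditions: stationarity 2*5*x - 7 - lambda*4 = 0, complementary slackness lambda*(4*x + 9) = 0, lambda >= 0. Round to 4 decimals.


Step 1: Try lambda = 0 (constraint inactive).
Stationarity: 2*5*x - 7 = 0
x* = 7/(2*5) = 0.7
Check constraint: 4*0.7 = 2.8 >= -9 -- satisfied.
Step 2: Compute optimal value.
f(x*) = 5*0.7^2 - 7*0.7 = -2.45


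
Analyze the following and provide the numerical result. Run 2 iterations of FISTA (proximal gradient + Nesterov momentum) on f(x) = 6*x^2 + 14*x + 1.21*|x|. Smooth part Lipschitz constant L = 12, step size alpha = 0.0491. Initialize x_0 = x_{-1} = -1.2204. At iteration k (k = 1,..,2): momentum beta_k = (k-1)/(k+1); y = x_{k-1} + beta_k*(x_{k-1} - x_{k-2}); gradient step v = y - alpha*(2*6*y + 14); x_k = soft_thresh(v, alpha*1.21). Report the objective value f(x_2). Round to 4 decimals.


FISTA on f(x) = 6*x^2 + 14*x + 1.21*|x|
L = 12, alpha = 0.0491
Iteration 1: beta = 0.0, y = -1.2204 + 0.0*(-1.2204 + 1.2204) = -1.2204
  grad(y) = -0.6448, v = y - alpha*grad = -1.1887
  prox(v) = soft_thresh(-1.1887, 0.0594) = -1.1293
Iteration 2: beta = 0.3333, y = -1.1293 + 0.3333*(-1.1293 + 1.2204) = -1.099
  grad(y) = 0.8123, v = y - alpha*grad = -1.1389
  prox(v) = soft_thresh(-1.1389, 0.0594) = -1.0794
f(x_2) = 6*(-1.0794)^2 + 14*(-1.0794) + 1.21*|-1.0794| = -6.8149


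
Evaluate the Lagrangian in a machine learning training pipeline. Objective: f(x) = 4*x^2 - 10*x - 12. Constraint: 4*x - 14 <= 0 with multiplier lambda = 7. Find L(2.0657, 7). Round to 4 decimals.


Step 1: Evaluate f(x).
f(2.0657) = 4*2.0657^2 - 10*2.0657 - 12 = -15.5885
Step 2: Evaluate g(x).
g(2.0657) = 4*2.0657 - 14 = -5.7372
Step 3: Compute Lagrangian.
L = -15.5885 + 7*-5.7372 = -55.7489


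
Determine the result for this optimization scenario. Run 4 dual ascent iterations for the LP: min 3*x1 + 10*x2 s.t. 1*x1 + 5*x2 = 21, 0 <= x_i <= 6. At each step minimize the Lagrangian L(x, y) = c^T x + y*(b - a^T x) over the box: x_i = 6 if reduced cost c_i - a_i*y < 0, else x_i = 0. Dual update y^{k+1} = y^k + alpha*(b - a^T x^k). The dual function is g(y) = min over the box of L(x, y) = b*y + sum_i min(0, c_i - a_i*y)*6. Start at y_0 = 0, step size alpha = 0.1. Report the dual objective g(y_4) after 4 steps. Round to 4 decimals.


Dual ascent for LP: min 3*x1 + 10*x2, 1*x1 + 5*x2 = 21, 0 <= x_i <= 6
Step 1: y^k = 0.0, reduced costs: (3.0, 10.0)
  x^k = (0.0, 0.0), subgradient = b - a^T x = 21.0
  y^{k+1} = 0.0 + 0.1*21.0 = 2.1
Step 2: y^k = 2.1, reduced costs: (0.9, -0.5)
  x^k = (0.0, 6.0), subgradient = b - a^T x = -9.0
  y^{k+1} = 2.1 + 0.1*-9.0 = 1.2
Step 3: y^k = 1.2, reduced costs: (1.8, 4.0)
  x^k = (0.0, 0.0), subgradient = b - a^T x = 21.0
  y^{k+1} = 1.2 + 0.1*21.0 = 3.3
Step 4: y^k = 3.3, reduced costs: (-0.3, -6.5)
  x^k = (6.0, 6.0), subgradient = b - a^T x = -15.0
  y^{k+1} = 3.3 + 0.1*-15.0 = 1.8
Dual objective at y_4 = 1.8: reduced costs (1.2, 1.0), box minimizer x = (0.0, 0.0)
g(y_4) = b*y + (c1 - a1*y)*x1 + (c2 - a2*y)*x2 = 21*1.8 + 1.2*0.0 + 1.0*0.0 = 37.8 + 0.0 + 0.0 = 37.8


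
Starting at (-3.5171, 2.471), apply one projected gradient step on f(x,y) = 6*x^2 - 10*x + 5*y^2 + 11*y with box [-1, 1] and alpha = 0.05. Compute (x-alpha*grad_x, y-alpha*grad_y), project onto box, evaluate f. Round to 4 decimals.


Step 1: Compute gradient at (-3.5171, 2.471).
grad_x = 2*6*-3.5171 - 10 = -52.2052
grad_y = 2*5*2.471 + 11 = 35.71
Step 2: Gradient step.
x_raw = -3.5171 - 0.05*-52.2052 = -0.9068
y_raw = 2.471 - 0.05*35.71 = 0.6855
Step 3: Project onto [-1, 1].
x_proj = clip(-0.9068) = -0.9068
y_proj = clip(0.6855) = 0.6855
Step 4: Evaluate f.
f(-0.9068, 0.6855) = 23.8926


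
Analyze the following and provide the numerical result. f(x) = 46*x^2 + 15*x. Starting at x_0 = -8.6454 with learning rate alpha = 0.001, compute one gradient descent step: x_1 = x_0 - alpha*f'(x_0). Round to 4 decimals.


We compute the gradient at x_0 and apply the update.
f'(x) = 92*x + 15
f'(-8.6454) = 92*-8.6454 + 15 = -780.3768
x_1 = -8.6454 - 0.001*-780.3768 = -7.865


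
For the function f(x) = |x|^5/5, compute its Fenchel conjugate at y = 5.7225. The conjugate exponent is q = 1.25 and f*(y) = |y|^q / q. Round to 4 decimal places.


The conjugate exponent q satisfies 1/p + 1/q = 1.
p = 5, so q = 5/(5 - 1) = 1.25
|y|^q = 5.7225^1.25 = 8.8508
f*(5.7225) = 8.8508 / 1.25 = 7.0806


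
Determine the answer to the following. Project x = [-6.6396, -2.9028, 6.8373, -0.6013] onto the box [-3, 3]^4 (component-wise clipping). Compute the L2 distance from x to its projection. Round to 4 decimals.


Project each component onto [-3, 3].
clip(-6.6396) = -3.0, clip(-2.9028) = -2.9028, clip(6.8373) = 3.0, clip(-0.6013) = -0.6013
Projection = [-3.0, -2.9028, 3.0, -0.6013]
Squared diffs: [13.2467, 0.0, 14.7249, 0.0]
Distance = sqrt(27.9716) = 5.2888


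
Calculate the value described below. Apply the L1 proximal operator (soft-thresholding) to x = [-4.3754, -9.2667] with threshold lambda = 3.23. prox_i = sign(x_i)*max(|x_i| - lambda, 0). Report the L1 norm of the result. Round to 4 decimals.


Soft-thresholding with lambda = 3.23:
prox(-4.3754) = sign(-4.3754)*max(|-4.3754| - 3.23, 0) = -1.1454
prox(-9.2667) = sign(-9.2667)*max(|-9.2667| - 3.23, 0) = -6.0367
prox(x) = [-1.1454, -6.0367]
||prox(x)||_1 = 1.1454 + 6.0367 = 7.1821


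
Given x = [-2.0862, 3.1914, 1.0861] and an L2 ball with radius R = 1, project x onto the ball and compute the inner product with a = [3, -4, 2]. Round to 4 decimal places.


Step 1: Compute ||x|| (intermediates to 6 decimals).
||x|| = sqrt((-2.0862)^2 + 3.1914^2 + 1.0861^2) = 3.964452
Step 2: Project.
Since ||x|| > R, scale = R/||x|| = 1/3.964452 = 0.252242, proj(x) = scale * x
proj(x) = [-0.526227, 0.805005, 0.27396]
Step 3: Dot product.
a^T * proj(x) = 3*(-0.526227) - 4*0.805005 + 2*0.27396 = -4.2508


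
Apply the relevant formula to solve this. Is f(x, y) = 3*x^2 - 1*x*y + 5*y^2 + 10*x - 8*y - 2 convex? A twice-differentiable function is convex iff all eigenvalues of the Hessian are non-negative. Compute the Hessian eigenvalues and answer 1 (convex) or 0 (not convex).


The Hessian of f(x,y) = 3*x^2 - 1*x*y + 5*y^2 + 10*x - 8*y - 2 is:
H = [[6, -1], [-1, 10]]
Trace = 6 + 10 = 16
Determinant = 6*10 - (-1)^2 = 59
Discriminant = (16)^2 - 4*59 = 20.0
Eigenvalues: lambda_1 = 5.7639, lambda_2 = 10.2361
The function is convex.

1


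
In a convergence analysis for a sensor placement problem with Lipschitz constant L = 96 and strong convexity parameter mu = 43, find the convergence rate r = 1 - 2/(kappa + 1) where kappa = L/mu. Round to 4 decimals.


Step 1: Compute the condition number.
kappa = L/mu = 96/43 = 2.2326
Step 2: Compute the convergence rate.
r = 1 - 2/(kappa + 1) = 1 - 2*mu/(L + mu) = (L - mu)/(L + mu) = 53/139 = 0.3813


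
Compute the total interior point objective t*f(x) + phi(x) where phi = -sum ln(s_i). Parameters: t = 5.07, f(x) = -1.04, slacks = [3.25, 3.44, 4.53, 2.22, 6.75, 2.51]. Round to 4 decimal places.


Step 1: Compute log-barrier.
ln values: [1.1787, 1.2355, 1.5107, 0.7975, 1.9095, 0.9203]
phi = -(1.1787 + 1.2355 + 1.5107 + 0.7975 + 1.9095 + 0.9203) = -7.5522
Step 2: Compute augmented objective.
t*f(x) = 5.07*-1.04 = -5.2728
Total = -5.2728 - 7.5522 = -12.825


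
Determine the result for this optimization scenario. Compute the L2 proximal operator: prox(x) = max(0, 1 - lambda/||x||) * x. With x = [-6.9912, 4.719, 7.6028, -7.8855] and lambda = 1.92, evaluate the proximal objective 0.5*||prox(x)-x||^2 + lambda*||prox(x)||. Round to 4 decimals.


Step 1: Compute ||x||.
||x|| = 13.825
Step 2: Compute scaling factor.
scale = max(0, 1 - 1.92/13.825) = 0.8611
Step 3: prox(x) = [-6.0203, 4.0636, 6.5469, -6.7904]
||prox(x)|| = 11.905
Step 4: Proximal objective.
0.5*||prox-x||^2 = 1.8432
lambda*||prox|| = 22.8576
Total = 24.7007


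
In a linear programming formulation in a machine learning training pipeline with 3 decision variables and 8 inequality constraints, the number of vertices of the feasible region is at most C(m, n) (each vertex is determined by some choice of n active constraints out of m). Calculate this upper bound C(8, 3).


Each vertex corresponds to some choice of n active constraints out of m, so the number of vertices is at most C(m, n) = m! / (n!(m-n)!).
m = 8, n = 3
Numerator: 8 * 7 * 6
Denominator: 3! = 6
C(8, 3) = 56


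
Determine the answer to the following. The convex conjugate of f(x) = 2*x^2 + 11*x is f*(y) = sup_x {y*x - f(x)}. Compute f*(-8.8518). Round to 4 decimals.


f*(y) = sup_x {y*x - a*x^2 - b*x} = sup_x {(y-b)*x - a*x^2}
FOC: (y - b) - 2a*x = 0 => x* = (y - b)/(2a)
x* = (-8.8518 - 11)/(2*2) = -4.963
f*(-8.8518) = (y-b)^2/(4a) = (-8.8518 - 11)^2/(4*2)
= 394.094/8 = 49.2617


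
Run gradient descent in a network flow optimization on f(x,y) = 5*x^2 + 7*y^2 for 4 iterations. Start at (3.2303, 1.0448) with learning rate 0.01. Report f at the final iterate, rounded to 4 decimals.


Gradient descent on f(x,y) = 5*x^2 + 7*y^2.
Starting point: (3.2303, 1.0448), alpha = 0.01
Step 1: grad_x = 2*5*3.2303 = 32.303, grad_y = 2*7*1.0448 = 14.6272
  x_1 = 3.2303 - 0.01*32.303 = 2.9073
  y_1 = 1.0448 - 0.01*14.6272 = 0.8985
Step 2: grad_x = 2*5*2.9073 = 29.0727, grad_y = 2*7*0.8985 = 12.5794
  x_2 = 2.9073 - 0.01*29.0727 = 2.6165
  y_2 = 0.8985 - 0.01*12.5794 = 0.7727
Step 3: grad_x = 2*5*2.6165 = 26.1654, grad_y = 2*7*0.7727 = 10.8183
  x_3 = 2.6165 - 0.01*26.1654 = 2.3549
  y_3 = 0.7727 - 0.01*10.8183 = 0.6646
Step 4: grad_x = 2*5*2.3549 = 23.5489, grad_y = 2*7*0.6646 = 9.3037
  x_4 = 2.3549 - 0.01*23.5489 = 2.1194
  y_4 = 0.6646 - 0.01*9.3037 = 0.5715
f(2.1194, 0.5715) = 5*2.1194^2 + 7*0.5715^2 = 24.7457


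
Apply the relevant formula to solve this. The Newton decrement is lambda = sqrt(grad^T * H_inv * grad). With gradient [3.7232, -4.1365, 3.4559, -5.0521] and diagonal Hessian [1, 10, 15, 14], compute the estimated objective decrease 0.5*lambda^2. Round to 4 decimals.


Step 1: H is diagonal, so H^(-1) * g = [3.7232, -0.4137, 0.2304, -0.3609].
Step 2: g^T H^(-1) g = sum_i g_i^2 / H_ii
  = (3.7232)^2/1 + (-4.1365)^2/10 + (3.4559)^2/15 + (-5.0521)^2/14
  = 13.8622 + 1.7111 + 0.7962 + 1.8231 = 18.1926
Step 3: Objective decrease = 0.5 * g^T H^(-1) g = 9.0963


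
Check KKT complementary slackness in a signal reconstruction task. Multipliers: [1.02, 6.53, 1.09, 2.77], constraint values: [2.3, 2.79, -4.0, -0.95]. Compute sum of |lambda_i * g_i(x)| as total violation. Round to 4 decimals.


KKT complementary slackness check:
lambda_1 * g_1 = 1.02 * 2.3 = 2.346
lambda_2 * g_2 = 6.53 * 2.79 = 18.2187
lambda_3 * g_3 = 1.09 * -4.0 = -4.36
lambda_4 * g_4 = 2.77 * -0.95 = -2.6315
Total violation = 2.346 + 18.2187 + 4.36 + 2.6315 = 27.5562


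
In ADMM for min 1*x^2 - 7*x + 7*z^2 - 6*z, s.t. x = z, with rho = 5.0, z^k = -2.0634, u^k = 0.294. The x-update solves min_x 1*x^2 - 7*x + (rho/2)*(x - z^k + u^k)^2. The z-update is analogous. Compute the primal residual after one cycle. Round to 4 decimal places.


ADMM iteration with rho = 5.0, z^k = -2.0634, u^k = 0.294
Step 1: x-update.
Minimize 1*x^2 - 7*x + (5.0/2)*(x + 2.0634 + 0.294)^2
FOC: (2*1 + 5.0)*x = 7 + 5.0*(-2.0634 - 0.294)
x^{k+1} = -0.6839
Step 2: z-update.
Minimize 7*z^2 - 6*z + (5.0/2)*(-0.6839 - z + 0.294)^2
FOC: (2*7 + 5.0)*z = 6 + 5.0*(-0.6839 + 0.294)
z^{k+1} = 0.2132
Step 3: u-update.
u^{k+1} = 0.294 - 0.6839 - 0.2132 = -0.6031
Step 4: Primal residual = |-0.6839 - 0.2132| = 0.8971


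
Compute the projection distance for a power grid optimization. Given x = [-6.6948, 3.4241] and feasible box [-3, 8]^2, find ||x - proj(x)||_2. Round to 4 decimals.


Project each component onto [-3, 8].
clip(-6.6948) = -3.0, clip(3.4241) = 3.4241
Projection = [-3.0, 3.4241]
Squared diffs: [13.6515, 0.0]
Distance = sqrt(13.6515) = 3.6948


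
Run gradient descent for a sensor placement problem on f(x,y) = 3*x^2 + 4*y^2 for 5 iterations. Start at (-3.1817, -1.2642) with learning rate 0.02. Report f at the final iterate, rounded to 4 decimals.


Gradient descent on f(x,y) = 3*x^2 + 4*y^2.
Starting point: (-3.1817, -1.2642), alpha = 0.02
Step 1: grad_x = 2*3*-3.1817 = -19.0902, grad_y = 2*4*-1.2642 = -10.1136
  x_1 = -3.1817 - 0.02*-19.0902 = -2.7999
  y_1 = -1.2642 - 0.02*-10.1136 = -1.0619
Step 2: grad_x = 2*3*-2.7999 = -16.7994, grad_y = 2*4*-1.0619 = -8.4954
  x_2 = -2.7999 - 0.02*-16.7994 = -2.4639
  y_2 = -1.0619 - 0.02*-8.4954 = -0.892
Step 3: grad_x = 2*3*-2.4639 = -14.7835, grad_y = 2*4*-0.892 = -7.1362
  x_3 = -2.4639 - 0.02*-14.7835 = -2.1682
  y_3 = -0.892 - 0.02*-7.1362 = -0.7493
Step 4: grad_x = 2*3*-2.1682 = -13.0094, grad_y = 2*4*-0.7493 = -5.9944
  x_4 = -2.1682 - 0.02*-13.0094 = -1.9081
  y_4 = -0.7493 - 0.02*-5.9944 = -0.6294
Step 5: grad_x = 2*3*-1.9081 = -11.4483, grad_y = 2*4*-0.6294 = -5.0353
  x_5 = -1.9081 - 0.02*-11.4483 = -1.6791
  y_5 = -0.6294 - 0.02*-5.0353 = -0.5287
f(-1.6791, -0.5287) = 3*(-1.6791)^2 + 4*(-0.5287)^2 = 9.5761


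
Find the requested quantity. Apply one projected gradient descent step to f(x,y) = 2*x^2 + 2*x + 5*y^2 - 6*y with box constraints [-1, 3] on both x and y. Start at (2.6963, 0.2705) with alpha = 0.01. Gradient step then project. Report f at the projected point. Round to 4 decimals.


Step 1: Compute gradient at (2.6963, 0.2705).
grad_x = 2*2*2.6963 + 2 = 12.7852
grad_y = 2*5*0.2705 - 6 = -3.295
Step 2: Gradient step.
x_raw = 2.6963 - 0.01*12.7852 = 2.5684
y_raw = 0.2705 - 0.01*-3.295 = 0.3035
Step 3: Project onto [-1, 3].
x_proj = clip(2.5684) = 2.5684
y_proj = clip(0.3035) = 0.3035
Step 4: Evaluate f.
f(2.5684, 0.3035) = 16.9705


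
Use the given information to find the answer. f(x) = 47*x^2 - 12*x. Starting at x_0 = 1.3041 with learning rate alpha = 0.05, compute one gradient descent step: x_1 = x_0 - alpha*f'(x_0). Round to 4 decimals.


We compute the gradient at x_0 and apply the update.
f'(x) = 94*x - 12
f'(1.3041) = 94*1.3041 - 12 = 110.5854
x_1 = 1.3041 - 0.05*110.5854 = -4.2252


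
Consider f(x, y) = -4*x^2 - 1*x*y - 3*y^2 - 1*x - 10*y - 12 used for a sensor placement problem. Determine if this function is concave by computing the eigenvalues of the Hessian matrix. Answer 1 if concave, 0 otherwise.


The Hessian of f(x,y) = -4*x^2 - 1*x*y - 3*y^2 - 1*x - 10*y - 12 is:
H = [[-8, -1], [-1, -6]]
Trace = -8 - 6 = -14
Determinant = -8*-6 - (-1)^2 = 47
Discriminant = (-14)^2 - 4*47 = 8.0
Eigenvalues: lambda_1 = -8.4142, lambda_2 = -5.5858
The function is concave.

1


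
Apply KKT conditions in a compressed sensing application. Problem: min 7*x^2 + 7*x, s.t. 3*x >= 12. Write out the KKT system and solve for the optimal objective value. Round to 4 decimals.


Step 1: Try lambda = 0 (constraint inactive).
x_unc = -7/(2*7) = -0.5
Check: 3*-0.5 = -1.5 < 12 -- violated!
Step 2: Constraint must be active: 3*x = 12
x* = 12/3 = 4.0
lambda = (2*7*4.0 + 7)/3 = 21.0
Step 3: Compute optimal value.
f(x*) = 7*4.0^2 + 7*4.0 = 140.0


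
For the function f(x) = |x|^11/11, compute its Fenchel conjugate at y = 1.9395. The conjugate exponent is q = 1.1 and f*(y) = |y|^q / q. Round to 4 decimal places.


The conjugate exponent q satisfies 1/p + 1/q = 1.
p = 11, so q = 11/(11 - 1) = 1.1
|y|^q = 1.9395^1.1 = 2.0723
f*(1.9395) = 2.0723 / 1.1 = 1.8839


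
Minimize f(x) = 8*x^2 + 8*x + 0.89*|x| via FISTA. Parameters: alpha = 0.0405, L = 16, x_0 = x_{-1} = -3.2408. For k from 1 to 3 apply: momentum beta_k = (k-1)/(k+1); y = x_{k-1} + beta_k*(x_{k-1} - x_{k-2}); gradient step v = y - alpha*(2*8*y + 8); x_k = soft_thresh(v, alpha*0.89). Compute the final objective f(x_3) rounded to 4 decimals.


FISTA on f(x) = 8*x^2 + 8*x + 0.89*|x|
L = 16, alpha = 0.0405
Iteration 1: beta = 0.0, y = -3.2408 + 0.0*(-3.2408 + 3.2408) = -3.2408
  grad(y) = -43.8528, v = y - alpha*grad = -1.4648
  prox(v) = soft_thresh(-1.4648, 0.036) = -1.4287
Iteration 2: beta = 0.3333, y = -1.4287 + 0.3333*(-1.4287 + 3.2408) = -0.8247
  grad(y) = -5.195, v = y - alpha*grad = -0.6143
  prox(v) = soft_thresh(-0.6143, 0.036) = -0.5782
Iteration 3: beta = 0.5, y = -0.5782 + 0.5*(-0.5782 + 1.4287) = -0.153
  grad(y) = 5.5518, v = y - alpha*grad = -0.3779
  prox(v) = soft_thresh(-0.3779, 0.036) = -0.3418
f(x_3) = 8*(-0.3418)^2 + 8*(-0.3418) + 0.89*|-0.3418| = -1.4956


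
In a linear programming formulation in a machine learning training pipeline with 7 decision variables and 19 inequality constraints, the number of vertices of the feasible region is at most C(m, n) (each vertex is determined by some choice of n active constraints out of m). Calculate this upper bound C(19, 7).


Each vertex corresponds to some choice of n active constraints out of m, so the number of vertices is at most C(m, n) = m! / (n!(m-n)!).
m = 19, n = 7
Numerator: 19 * 18 * 17 * 16 * 15 * 14 * 13
Denominator: 7! = 5040
C(19, 7) = 50388


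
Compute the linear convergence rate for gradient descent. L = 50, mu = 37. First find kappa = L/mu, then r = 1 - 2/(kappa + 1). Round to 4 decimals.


Step 1: Compute the condition number.
kappa = L/mu = 50/37 = 1.3514
Step 2: Compute the convergence rate.
r = 1 - 2/(kappa + 1) = 1 - 2*mu/(L + mu) = (L - mu)/(L + mu) = 13/87 = 0.1494


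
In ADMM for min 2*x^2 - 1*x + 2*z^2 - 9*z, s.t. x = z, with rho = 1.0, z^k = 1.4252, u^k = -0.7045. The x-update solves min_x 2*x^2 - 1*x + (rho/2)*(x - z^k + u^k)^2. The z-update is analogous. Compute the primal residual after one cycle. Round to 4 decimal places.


ADMM iteration with rho = 1.0, z^k = 1.4252, u^k = -0.7045
Step 1: x-update.
Minimize 2*x^2 - 1*x + (1.0/2)*(x - 1.4252 - 0.7045)^2
FOC: (2*2 + 1.0)*x = 1 + 1.0*(1.4252 + 0.7045)
x^{k+1} = 0.6259
Step 2: z-update.
Minimize 2*z^2 - 9*z + (1.0/2)*(0.6259 - z - 0.7045)^2
FOC: (2*2 + 1.0)*z = 9 + 1.0*(0.6259 - 0.7045)
z^{k+1} = 1.7843
Step 3: u-update.
u^{k+1} = -0.7045 + 0.6259 - 1.7843 = -1.8628
Step 4: Primal residual = |0.6259 - 1.7843| = 1.1583


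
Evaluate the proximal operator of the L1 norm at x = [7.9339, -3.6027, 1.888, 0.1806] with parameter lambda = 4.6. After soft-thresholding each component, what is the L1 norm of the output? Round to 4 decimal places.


Soft-thresholding with lambda = 4.6:
prox(7.9339) = sign(7.9339)*max(|7.9339| - 4.6, 0) = 3.3339
prox(-3.6027) = sign(-3.6027)*max(|-3.6027| - 4.6, 0) = 0.0
prox(1.888) = sign(1.888)*max(|1.888| - 4.6, 0) = 0.0
prox(0.1806) = sign(0.1806)*max(|0.1806| - 4.6, 0) = 0.0
prox(x) = [3.3339, 0.0, 0.0, 0.0]
||prox(x)||_1 = 3.3339 + 0.0 + 0.0 + 0.0 = 3.3339


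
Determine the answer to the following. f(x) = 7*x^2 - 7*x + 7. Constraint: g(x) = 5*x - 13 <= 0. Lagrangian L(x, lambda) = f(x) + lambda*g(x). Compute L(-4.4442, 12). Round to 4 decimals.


Step 1: Evaluate f(x).
f(-4.4442) = 7*(-4.4442)^2 - 7*(-4.4442) + 7 = 176.3658
Step 2: Evaluate g(x).
g(-4.4442) = 5*-4.4442 - 13 = -35.221
Step 3: Compute Lagrangian.
L = 176.3658 + 12*-35.221 = -246.2862


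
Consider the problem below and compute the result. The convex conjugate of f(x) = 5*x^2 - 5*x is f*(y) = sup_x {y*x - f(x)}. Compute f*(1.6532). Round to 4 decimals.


f*(y) = sup_x {y*x - a*x^2 - b*x} = sup_x {(y-b)*x - a*x^2}
FOC: (y - b) - 2a*x = 0 => x* = (y - b)/(2a)
x* = (1.6532 + 5)/(2*5) = 0.6653
f*(1.6532) = (y-b)^2/(4a) = (1.6532 + 5)^2/(4*5)
= 44.2651/20 = 2.2133


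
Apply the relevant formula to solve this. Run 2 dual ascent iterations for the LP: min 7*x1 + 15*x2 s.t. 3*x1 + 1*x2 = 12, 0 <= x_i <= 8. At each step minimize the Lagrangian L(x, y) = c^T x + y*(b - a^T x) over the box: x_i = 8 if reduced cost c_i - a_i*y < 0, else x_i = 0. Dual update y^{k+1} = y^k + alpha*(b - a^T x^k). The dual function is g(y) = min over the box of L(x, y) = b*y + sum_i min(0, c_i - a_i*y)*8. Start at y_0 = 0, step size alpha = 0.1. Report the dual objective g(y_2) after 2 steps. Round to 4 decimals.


Dual ascent for LP: min 7*x1 + 15*x2, 3*x1 + 1*x2 = 12, 0 <= x_i <= 8
Step 1: y^k = 0.0, reduced costs: (7.0, 15.0)
  x^k = (0.0, 0.0), subgradient = b - a^T x = 12.0
  y^{k+1} = 0.0 + 0.1*12.0 = 1.2
Step 2: y^k = 1.2, reduced costs: (3.4, 13.8)
  x^k = (0.0, 0.0), subgradient = b - a^T x = 12.0
  y^{k+1} = 1.2 + 0.1*12.0 = 2.4
Dual objective at y_2 = 2.4: reduced costs (-0.2, 12.6), box minimizer x = (8.0, 0.0)
g(y_2) = b*y + (c1 - a1*y)*x1 + (c2 - a2*y)*x2 = 12*2.4 + (-0.2)*8.0 + 12.6*0.0 = 28.8 - 1.6 + 0.0 = 27.2


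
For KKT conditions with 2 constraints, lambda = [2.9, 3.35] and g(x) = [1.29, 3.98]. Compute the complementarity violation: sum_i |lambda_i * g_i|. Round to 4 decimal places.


KKT complementary slackness check:
lambda_1 * g_1 = 2.9 * 1.29 = 3.741
lambda_2 * g_2 = 3.35 * 3.98 = 13.333
Total violation = 3.741 + 13.333 = 17.074


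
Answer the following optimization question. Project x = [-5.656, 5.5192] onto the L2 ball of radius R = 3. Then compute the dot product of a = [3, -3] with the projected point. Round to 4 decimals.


Step 1: Compute ||x|| (intermediates to 6 decimals).
||x|| = sqrt((-5.656)^2 + 5.5192^2) = 7.902652
Step 2: Project.
Since ||x|| > R, scale = R/||x|| = 3/7.902652 = 0.379619, proj(x) = scale * x
proj(x) = [-2.147125, 2.095193]
Step 3: Dot product.
a^T * proj(x) = 3*(-2.147125) - 3*2.095193 = -12.727


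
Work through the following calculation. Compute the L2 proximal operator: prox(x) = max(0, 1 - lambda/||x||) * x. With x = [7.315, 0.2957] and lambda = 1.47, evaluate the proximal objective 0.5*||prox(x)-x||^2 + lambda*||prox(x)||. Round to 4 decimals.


Step 1: Compute ||x||.
||x|| = 7.321
Step 2: Compute scaling factor.
scale = max(0, 1 - 1.47/7.321) = 0.7992
Step 3: prox(x) = [5.8462, 0.2363]
||prox(x)|| = 5.851
Step 4: Proximal objective.
0.5*||prox-x||^2 = 1.0805
lambda*||prox|| = 8.601
Total = 9.6814


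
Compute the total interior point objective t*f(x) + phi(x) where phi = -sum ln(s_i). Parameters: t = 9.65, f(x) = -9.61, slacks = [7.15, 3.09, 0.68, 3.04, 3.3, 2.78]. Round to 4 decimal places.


Step 1: Compute log-barrier.
ln values: [1.9671, 1.1282, -0.3857, 1.1119, 1.1939, 1.0225]
phi = -(1.9671 + 1.1282 - 0.3857 + 1.1119 + 1.1939 + 1.0225) = -6.0379
Step 2: Compute augmented objective.
t*f(x) = 9.65*-9.61 = -92.7365
Total = -92.7365 - 6.0379 = -98.7744


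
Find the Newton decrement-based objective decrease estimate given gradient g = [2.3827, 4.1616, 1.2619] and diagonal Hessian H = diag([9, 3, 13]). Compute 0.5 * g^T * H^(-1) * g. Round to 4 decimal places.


Step 1: H is diagonal, so H^(-1) * g = [0.2647, 1.3872, 0.0971].
Step 2: g^T H^(-1) g = sum_i g_i^2 / H_ii
  = (2.3827)^2/9 + (4.1616)^2/3 + (1.2619)^2/13
  = 0.6308 + 5.773 + 0.1225 = 6.5263
Step 3: Objective decrease = 0.5 * g^T H^(-1) g = 3.2631


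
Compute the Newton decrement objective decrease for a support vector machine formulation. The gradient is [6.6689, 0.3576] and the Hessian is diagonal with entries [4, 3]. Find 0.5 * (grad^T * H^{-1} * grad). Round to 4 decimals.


Step 1: H is diagonal, so H^(-1) * g = [1.6672, 0.1192].
Step 2: g^T H^(-1) g = sum_i g_i^2 / H_ii
  = (6.6689)^2/4 + (0.3576)^2/3
  = 11.1186 + 0.0426 = 11.1612
Step 3: Objective decrease = 0.5 * g^T H^(-1) g = 5.5806


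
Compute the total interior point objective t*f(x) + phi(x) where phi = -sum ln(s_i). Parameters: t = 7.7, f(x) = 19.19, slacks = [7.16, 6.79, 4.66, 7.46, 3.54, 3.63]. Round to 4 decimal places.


Step 1: Compute log-barrier.
ln values: [1.9685, 1.9155, 1.539, 2.0096, 1.2641, 1.2892]
phi = -(1.9685 + 1.9155 + 1.539 + 2.0096 + 1.2641 + 1.2892) = -9.9859
Step 2: Compute augmented objective.
t*f(x) = 7.7*19.19 = 147.763
Total = 147.763 - 9.9859 = 137.7771


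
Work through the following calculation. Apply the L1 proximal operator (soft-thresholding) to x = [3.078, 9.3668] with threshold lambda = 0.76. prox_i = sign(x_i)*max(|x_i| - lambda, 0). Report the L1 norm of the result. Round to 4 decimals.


Soft-thresholding with lambda = 0.76:
prox(3.078) = sign(3.078)*max(|3.078| - 0.76, 0) = 2.318
prox(9.3668) = sign(9.3668)*max(|9.3668| - 0.76, 0) = 8.6068
prox(x) = [2.318, 8.6068]
||prox(x)||_1 = 2.318 + 8.6068 = 10.9248


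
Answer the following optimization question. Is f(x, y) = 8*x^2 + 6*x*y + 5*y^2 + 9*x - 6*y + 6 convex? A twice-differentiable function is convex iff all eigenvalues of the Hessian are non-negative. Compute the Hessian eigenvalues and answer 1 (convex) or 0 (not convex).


The Hessian of f(x,y) = 8*x^2 + 6*x*y + 5*y^2 + 9*x - 6*y + 6 is:
H = [[16, 6], [6, 10]]
Trace = 16 + 10 = 26
Determinant = 16*10 - (6)^2 = 124
Discriminant = (26)^2 - 4*124 = 180.0
Eigenvalues: lambda_1 = 6.2918, lambda_2 = 19.7082
The function is convex.

1


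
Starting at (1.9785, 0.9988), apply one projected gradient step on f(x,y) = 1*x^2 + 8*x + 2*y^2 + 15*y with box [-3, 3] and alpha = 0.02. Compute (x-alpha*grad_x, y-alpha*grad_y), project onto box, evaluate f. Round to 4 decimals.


Step 1: Compute gradient at (1.9785, 0.9988).
grad_x = 2*1*1.9785 + 8 = 11.957
grad_y = 2*2*0.9988 + 15 = 18.9952
Step 2: Gradient step.
x_raw = 1.9785 - 0.02*11.957 = 1.7394
y_raw = 0.9988 - 0.02*18.9952 = 0.6189
Step 3: Project onto [-3, 3].
x_proj = clip(1.7394) = 1.7394
y_proj = clip(0.6189) = 0.6189
Step 4: Evaluate f.
f(1.7394, 0.6189) = 26.9898


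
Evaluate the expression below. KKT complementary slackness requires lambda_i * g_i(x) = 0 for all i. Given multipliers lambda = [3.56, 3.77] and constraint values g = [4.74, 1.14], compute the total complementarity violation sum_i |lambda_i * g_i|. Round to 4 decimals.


KKT complementary slackness check:
lambda_1 * g_1 = 3.56 * 4.74 = 16.8744
lambda_2 * g_2 = 3.77 * 1.14 = 4.2978
Total violation = 16.8744 + 4.2978 = 21.1722


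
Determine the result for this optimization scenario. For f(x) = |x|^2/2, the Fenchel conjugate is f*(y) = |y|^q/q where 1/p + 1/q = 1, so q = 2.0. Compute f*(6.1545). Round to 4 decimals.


The conjugate exponent q satisfies 1/p + 1/q = 1.
p = 2, so q = 2/(2 - 1) = 2.0
|y|^q = 6.1545^2.0 = 37.8779
f*(6.1545) = 37.8779 / 2.0 = 18.9389


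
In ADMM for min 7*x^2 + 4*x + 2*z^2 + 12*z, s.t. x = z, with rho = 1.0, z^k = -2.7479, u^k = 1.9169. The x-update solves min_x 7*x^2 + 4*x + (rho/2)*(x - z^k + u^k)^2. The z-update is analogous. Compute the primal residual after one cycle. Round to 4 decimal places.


ADMM iteration with rho = 1.0, z^k = -2.7479, u^k = 1.9169
Step 1: x-update.
Minimize 7*x^2 + 4*x + (1.0/2)*(x + 2.7479 + 1.9169)^2
FOC: (2*7 + 1.0)*x = -4 + 1.0*(-2.7479 - 1.9169)
x^{k+1} = -0.5777
Step 2: z-update.
Minimize 2*z^2 + 12*z + (1.0/2)*(-0.5777 - z + 1.9169)^2
FOC: (2*2 + 1.0)*z = -12 + 1.0*(-0.5777 + 1.9169)
z^{k+1} = -2.1322
Step 3: u-update.
u^{k+1} = 1.9169 - 0.5777 + 2.1322 = 3.4714
Step 4: Primal residual = |-0.5777 + 2.1322| = 1.5545


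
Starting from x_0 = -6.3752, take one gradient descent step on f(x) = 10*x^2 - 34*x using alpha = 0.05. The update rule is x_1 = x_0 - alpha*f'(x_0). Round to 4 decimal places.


We compute the gradient at x_0 and apply the update.
f'(x) = 20*x - 34
f'(-6.3752) = 20*-6.3752 - 34 = -161.504
x_1 = -6.3752 - 0.05*-161.504 = 1.7


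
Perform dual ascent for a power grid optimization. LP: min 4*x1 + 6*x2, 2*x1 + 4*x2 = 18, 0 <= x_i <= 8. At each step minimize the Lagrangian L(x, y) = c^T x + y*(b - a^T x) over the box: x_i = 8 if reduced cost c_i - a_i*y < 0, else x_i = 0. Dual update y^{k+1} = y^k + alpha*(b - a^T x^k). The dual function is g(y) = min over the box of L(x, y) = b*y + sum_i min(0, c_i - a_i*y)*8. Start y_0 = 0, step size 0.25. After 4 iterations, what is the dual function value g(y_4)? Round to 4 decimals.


Dual ascent for LP: min 4*x1 + 6*x2, 2*x1 + 4*x2 = 18, 0 <= x_i <= 8
Step 1: y^k = 0.0, reduced costs: (4.0, 6.0)
  x^k = (0.0, 0.0), subgradient = b - a^T x = 18.0
  y^{k+1} = 0.0 + 0.25*18.0 = 4.5
Step 2: y^k = 4.5, reduced costs: (-5.0, -12.0)
  x^k = (8.0, 8.0), subgradient = b - a^T x = -30.0
  y^{k+1} = 4.5 + 0.25*-30.0 = -3.0
Step 3: y^k = -3.0, reduced costs: (10.0, 18.0)
  x^k = (0.0, 0.0), subgradient = b - a^T x = 18.0
  y^{k+1} = -3.0 + 0.25*18.0 = 1.5
Step 4: y^k = 1.5, reduced costs: (1.0, 0.0)
  x^k = (0.0, 0.0), subgradient = b - a^T x = 18.0
  y^{k+1} = 1.5 + 0.25*18.0 = 6.0
Dual objective at y_4 = 6.0: reduced costs (-8.0, -18.0), box minimizer x = (8.0, 8.0)
g(y_4) = b*y + (c1 - a1*y)*x1 + (c2 - a2*y)*x2 = 18*6.0 + (-8.0)*8.0 + (-18.0)*8.0 = 108.0 - 64.0 - 144.0 = -100.0


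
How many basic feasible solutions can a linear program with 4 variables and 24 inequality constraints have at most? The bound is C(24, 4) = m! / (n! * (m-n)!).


Each vertex corresponds to some choice of n active constraints out of m, so the number of vertices is at most C(m, n) = m! / (n!(m-n)!).
m = 24, n = 4
Numerator: 24 * 23 * 22 * 21
Denominator: 4! = 24
C(24, 4) = 10626


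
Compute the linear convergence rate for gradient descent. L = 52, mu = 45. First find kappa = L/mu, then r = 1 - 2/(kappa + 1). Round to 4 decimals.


Step 1: Compute the condition number.
kappa = L/mu = 52/45 = 1.1556
Step 2: Compute the convergence rate.
r = 1 - 2/(kappa + 1) = 1 - 2*mu/(L + mu) = (L - mu)/(L + mu) = 7/97 = 0.0722


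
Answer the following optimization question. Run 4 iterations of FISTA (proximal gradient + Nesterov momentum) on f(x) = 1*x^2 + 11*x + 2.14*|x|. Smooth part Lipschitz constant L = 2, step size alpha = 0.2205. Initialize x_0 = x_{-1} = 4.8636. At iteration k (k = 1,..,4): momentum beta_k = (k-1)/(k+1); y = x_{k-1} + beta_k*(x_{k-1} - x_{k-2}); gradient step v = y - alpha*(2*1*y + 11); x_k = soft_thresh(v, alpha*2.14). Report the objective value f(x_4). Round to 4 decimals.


FISTA on f(x) = 1*x^2 + 11*x + 2.14*|x|
L = 2, alpha = 0.2205
Iteration 1: beta = 0.0, y = 4.8636 + 0.0*(4.8636 - 4.8636) = 4.8636
  grad(y) = 20.7272, v = y - alpha*grad = 0.2933
  prox(v) = soft_thresh(0.2933, 0.4719) = 0.0
Iteration 2: beta = 0.3333, y = 0.0 + 0.3333*(0.0 - 4.8636) = -1.6212
  grad(y) = 7.7576, v = y - alpha*grad = -3.3318
  prox(v) = soft_thresh(-3.3318, 0.4719) = -2.8599
Iteration 3: beta = 0.5, y = -2.8599 + 0.5*(-2.8599 - 0.0) = -4.2898
  grad(y) = 2.4204, v = y - alpha*grad = -4.8235
  prox(v) = soft_thresh(-4.8235, 0.4719) = -4.3516
Iteration 4: beta = 0.6, y = -4.3516 + 0.6*(-4.3516 + 2.8599) = -5.2467
  grad(y) = 0.5066, v = y - alpha*grad = -5.3584
  prox(v) = soft_thresh(-5.3584, 0.4719) = -4.8865
f(x_4) = 1*(-4.8865)^2 + 11*(-4.8865) + 2.14*|-4.8865| = -19.4165


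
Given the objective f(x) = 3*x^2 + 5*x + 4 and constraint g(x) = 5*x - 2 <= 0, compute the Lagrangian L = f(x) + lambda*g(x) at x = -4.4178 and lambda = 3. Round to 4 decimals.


Step 1: Evaluate f(x).
f(-4.4178) = 3*(-4.4178)^2 + 5*(-4.4178) + 4 = 40.4619
Step 2: Evaluate g(x).
g(-4.4178) = 5*-4.4178 - 2 = -24.089
Step 3: Compute Lagrangian.
L = 40.4619 + 3*-24.089 = -31.8051


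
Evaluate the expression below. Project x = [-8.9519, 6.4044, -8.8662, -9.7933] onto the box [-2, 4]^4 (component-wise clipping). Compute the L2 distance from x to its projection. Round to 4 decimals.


Project each component onto [-2, 4].
clip(-8.9519) = -2.0, clip(6.4044) = 4.0, clip(-8.8662) = -2.0, clip(-9.7933) = -2.0
Projection = [-2.0, 4.0, -2.0, -2.0]
Squared diffs: [48.3289, 5.7811, 47.1447, 60.7355]
Distance = sqrt(161.9902) = 12.7275


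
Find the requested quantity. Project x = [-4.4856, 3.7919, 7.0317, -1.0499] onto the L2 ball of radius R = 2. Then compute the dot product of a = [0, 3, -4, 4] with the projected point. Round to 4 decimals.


Step 1: Compute ||x|| (intermediates to 6 decimals).
||x|| = sqrt((-4.4856)^2 + 3.7919^2 + 7.0317^2 + (-1.0499)^2) = 9.22205
Step 2: Project.
Since ||x|| > R, scale = R/||x|| = 2/9.22205 = 0.216872, proj(x) = scale * x
proj(x) = [-0.972801, 0.822357, 1.524979, -0.227694]
Step 3: Dot product.
a^T * proj(x) = 0*(-0.972801) + 3*0.822357 - 4*1.524979 + 4*(-0.227694) = -4.5436


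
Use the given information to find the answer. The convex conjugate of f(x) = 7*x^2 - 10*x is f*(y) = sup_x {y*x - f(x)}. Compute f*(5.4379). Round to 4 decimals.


f*(y) = sup_x {y*x - a*x^2 - b*x} = sup_x {(y-b)*x - a*x^2}
FOC: (y - b) - 2a*x = 0 => x* = (y - b)/(2a)
x* = (5.4379 + 10)/(2*7) = 1.1027
f*(5.4379) = (y-b)^2/(4a) = (5.4379 + 10)^2/(4*7)
= 238.3288/28 = 8.5117


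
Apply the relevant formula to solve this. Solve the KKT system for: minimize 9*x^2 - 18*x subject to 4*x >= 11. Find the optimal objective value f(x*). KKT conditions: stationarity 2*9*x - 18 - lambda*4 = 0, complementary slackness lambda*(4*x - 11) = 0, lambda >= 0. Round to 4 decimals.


Step 1: Try lambda = 0 (constraint inactive).
x_unc = 18/(2*9) = 1.0
Check: 4*1.0 = 4.0 < 11 -- violated!
Step 2: Constraint must be active: 4*x = 11
x* = 11/4 = 2.75
lambda = (2*9*2.75 - 18)/4 = 7.875
Step 3: Compute optimal value.
f(x*) = 9*2.75^2 - 18*2.75 = 18.5625


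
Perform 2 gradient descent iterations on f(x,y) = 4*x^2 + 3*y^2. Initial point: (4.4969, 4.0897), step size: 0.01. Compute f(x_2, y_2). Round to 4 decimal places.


Gradient descent on f(x,y) = 4*x^2 + 3*y^2.
Starting point: (4.4969, 4.0897), alpha = 0.01
Step 1: grad_x = 2*4*4.4969 = 35.9752, grad_y = 2*3*4.0897 = 24.5382
  x_1 = 4.4969 - 0.01*35.9752 = 4.1371
  y_1 = 4.0897 - 0.01*24.5382 = 3.8443
Step 2: grad_x = 2*4*4.1371 = 33.0972, grad_y = 2*3*3.8443 = 23.0659
  x_2 = 4.1371 - 0.01*33.0972 = 3.8062
  y_2 = 3.8443 - 0.01*23.0659 = 3.6137
f(3.8062, 3.6137) = 4*3.8062^2 + 3*3.6137^2 = 97.1235


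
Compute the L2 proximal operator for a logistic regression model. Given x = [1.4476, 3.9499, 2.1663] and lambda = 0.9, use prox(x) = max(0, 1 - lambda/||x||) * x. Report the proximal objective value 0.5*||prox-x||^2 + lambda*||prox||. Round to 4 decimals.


Step 1: Compute ||x||.
||x|| = 4.7318
Step 2: Compute scaling factor.
scale = max(0, 1 - 0.9/4.7318) = 0.8098
Step 3: prox(x) = [1.1723, 3.1986, 1.7543]
||prox(x)|| = 3.8318
Step 4: Proximal objective.
0.5*||prox-x||^2 = 0.405
lambda*||prox|| = 3.4486
Total = 3.8536


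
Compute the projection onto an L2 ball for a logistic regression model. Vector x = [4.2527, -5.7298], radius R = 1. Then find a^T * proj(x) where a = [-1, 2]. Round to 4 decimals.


Step 1: Compute ||x|| (intermediates to 6 decimals).
||x|| = sqrt(4.2527^2 + (-5.7298)^2) = 7.135549
Step 2: Project.
Since ||x|| > R, scale = R/||x|| = 1/7.135549 = 0.140143, proj(x) = scale * x
proj(x) = [0.595986, -0.802991]
Step 3: Dot product.
a^T * proj(x) = -1*0.595986 + 2*(-0.802991) = -2.202


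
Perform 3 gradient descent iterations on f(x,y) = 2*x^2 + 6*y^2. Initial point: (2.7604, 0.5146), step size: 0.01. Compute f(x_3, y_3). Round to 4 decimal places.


Gradient descent on f(x,y) = 2*x^2 + 6*y^2.
Starting point: (2.7604, 0.5146), alpha = 0.01
Step 1: grad_x = 2*2*2.7604 = 11.0416, grad_y = 2*6*0.5146 = 6.1752
  x_1 = 2.7604 - 0.01*11.0416 = 2.65
  y_1 = 0.5146 - 0.01*6.1752 = 0.4528
Step 2: grad_x = 2*2*2.65 = 10.5999, grad_y = 2*6*0.4528 = 5.4342
  x_2 = 2.65 - 0.01*10.5999 = 2.544
  y_2 = 0.4528 - 0.01*5.4342 = 0.3985
Step 3: grad_x = 2*2*2.544 = 10.1759, grad_y = 2*6*0.3985 = 4.7821
  x_3 = 2.544 - 0.01*10.1759 = 2.4422
  y_3 = 0.3985 - 0.01*4.7821 = 0.3507
f(2.4422, 0.3507) = 2*2.4422^2 + 6*0.3507^2 = 12.6668
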